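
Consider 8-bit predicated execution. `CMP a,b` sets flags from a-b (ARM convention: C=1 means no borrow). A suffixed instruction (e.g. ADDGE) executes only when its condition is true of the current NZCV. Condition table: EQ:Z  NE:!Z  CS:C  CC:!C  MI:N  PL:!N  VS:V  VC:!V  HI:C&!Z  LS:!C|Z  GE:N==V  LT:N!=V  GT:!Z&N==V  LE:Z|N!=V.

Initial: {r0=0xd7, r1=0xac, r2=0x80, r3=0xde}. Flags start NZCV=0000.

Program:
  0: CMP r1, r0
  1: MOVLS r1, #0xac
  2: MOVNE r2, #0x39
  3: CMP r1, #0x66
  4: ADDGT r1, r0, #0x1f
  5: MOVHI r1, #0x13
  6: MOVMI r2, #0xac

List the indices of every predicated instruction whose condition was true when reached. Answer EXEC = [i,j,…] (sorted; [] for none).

EXEC = [1,2,5]

0: ✓ CMP  NZCV=1000
1: ✓ MOVLS  r1←0xac
2: ✓ MOVNE  r2←0x39
3: ✓ CMP  NZCV=0011
4: · ADDGT
5: ✓ MOVHI  r1←0x13
6: · MOVMI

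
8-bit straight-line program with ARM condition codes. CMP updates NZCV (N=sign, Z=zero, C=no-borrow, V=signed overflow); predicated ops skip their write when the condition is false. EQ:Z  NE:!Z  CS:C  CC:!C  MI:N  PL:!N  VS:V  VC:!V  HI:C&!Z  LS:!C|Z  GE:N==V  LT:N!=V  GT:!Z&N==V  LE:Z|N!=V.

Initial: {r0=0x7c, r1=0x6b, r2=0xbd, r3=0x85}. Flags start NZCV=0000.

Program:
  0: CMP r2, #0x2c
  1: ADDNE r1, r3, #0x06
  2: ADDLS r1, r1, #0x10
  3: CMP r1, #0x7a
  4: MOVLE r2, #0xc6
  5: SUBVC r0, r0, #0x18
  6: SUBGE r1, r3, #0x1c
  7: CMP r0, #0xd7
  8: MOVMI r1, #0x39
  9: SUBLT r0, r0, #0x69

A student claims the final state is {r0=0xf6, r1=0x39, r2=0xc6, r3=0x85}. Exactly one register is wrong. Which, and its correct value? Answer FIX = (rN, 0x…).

FIX = (r0, 0x7c)

0: ✓ CMP  NZCV=1010
1: ✓ ADDNE  r1←0x8b
2: · ADDLS
3: ✓ CMP  NZCV=0011
4: ✓ MOVLE  r2←0xc6
5: · SUBVC
6: · SUBGE
7: ✓ CMP  NZCV=1001
8: ✓ MOVMI  r1←0x39
9: · SUBLT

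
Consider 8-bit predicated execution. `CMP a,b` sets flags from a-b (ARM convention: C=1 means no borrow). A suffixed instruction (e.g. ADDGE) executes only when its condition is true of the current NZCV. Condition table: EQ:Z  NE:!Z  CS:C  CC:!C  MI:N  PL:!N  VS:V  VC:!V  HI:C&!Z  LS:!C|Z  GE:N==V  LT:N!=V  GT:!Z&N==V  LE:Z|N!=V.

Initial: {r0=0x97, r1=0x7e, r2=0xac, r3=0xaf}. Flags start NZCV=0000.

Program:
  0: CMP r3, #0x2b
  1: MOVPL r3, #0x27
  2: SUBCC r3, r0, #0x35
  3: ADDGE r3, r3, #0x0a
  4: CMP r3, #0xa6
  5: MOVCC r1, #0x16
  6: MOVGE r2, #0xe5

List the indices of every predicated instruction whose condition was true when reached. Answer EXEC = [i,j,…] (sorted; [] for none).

0: ✓ CMP  NZCV=1010
1: · MOVPL
2: · SUBCC
3: · ADDGE
4: ✓ CMP  NZCV=0010
5: · MOVCC
6: ✓ MOVGE  r2←0xe5

EXEC = [6]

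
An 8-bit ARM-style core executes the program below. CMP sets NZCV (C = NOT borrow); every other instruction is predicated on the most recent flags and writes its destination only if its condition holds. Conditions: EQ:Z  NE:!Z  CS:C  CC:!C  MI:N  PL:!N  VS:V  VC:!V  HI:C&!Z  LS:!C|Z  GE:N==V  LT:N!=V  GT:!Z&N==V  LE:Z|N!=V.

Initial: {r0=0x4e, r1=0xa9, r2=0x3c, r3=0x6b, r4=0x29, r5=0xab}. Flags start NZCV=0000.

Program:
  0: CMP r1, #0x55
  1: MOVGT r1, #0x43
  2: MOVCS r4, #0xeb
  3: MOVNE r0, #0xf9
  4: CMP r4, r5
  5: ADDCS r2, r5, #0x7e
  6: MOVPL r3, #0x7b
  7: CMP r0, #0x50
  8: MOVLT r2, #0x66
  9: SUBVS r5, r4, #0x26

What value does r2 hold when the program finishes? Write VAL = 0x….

[0] flags=0011 → (cmp)
[1] flags=0011 GT?F → skip
[2] flags=0011 CS?T → r4=0xeb
[3] flags=0011 NE?T → r0=0xf9
[4] flags=0010 → (cmp)
[5] flags=0010 CS?T → r2=0x29
[6] flags=0010 PL?T → r3=0x7b
[7] flags=1010 → (cmp)
[8] flags=1010 LT?T → r2=0x66
[9] flags=1010 VS?F → skip

VAL = 0x66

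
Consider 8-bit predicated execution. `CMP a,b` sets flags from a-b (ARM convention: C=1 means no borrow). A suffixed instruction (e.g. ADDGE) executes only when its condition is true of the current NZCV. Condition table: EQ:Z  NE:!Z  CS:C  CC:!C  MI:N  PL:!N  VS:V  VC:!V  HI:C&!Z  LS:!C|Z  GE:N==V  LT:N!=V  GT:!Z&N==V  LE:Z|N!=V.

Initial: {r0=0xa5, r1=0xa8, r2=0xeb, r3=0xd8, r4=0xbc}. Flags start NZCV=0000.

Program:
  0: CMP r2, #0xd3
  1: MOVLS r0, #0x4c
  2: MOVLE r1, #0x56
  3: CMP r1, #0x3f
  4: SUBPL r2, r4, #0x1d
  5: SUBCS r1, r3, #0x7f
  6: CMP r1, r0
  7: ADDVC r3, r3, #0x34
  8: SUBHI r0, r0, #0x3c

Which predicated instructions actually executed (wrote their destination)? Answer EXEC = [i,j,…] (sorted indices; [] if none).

[0] flags=0010 → (cmp)
[1] flags=0010 LS?F → skip
[2] flags=0010 LE?F → skip
[3] flags=0011 → (cmp)
[4] flags=0011 PL?T → r2=0x9f
[5] flags=0011 CS?T → r1=0x59
[6] flags=1001 → (cmp)
[7] flags=1001 VC?F → skip
[8] flags=1001 HI?F → skip

EXEC = [4,5]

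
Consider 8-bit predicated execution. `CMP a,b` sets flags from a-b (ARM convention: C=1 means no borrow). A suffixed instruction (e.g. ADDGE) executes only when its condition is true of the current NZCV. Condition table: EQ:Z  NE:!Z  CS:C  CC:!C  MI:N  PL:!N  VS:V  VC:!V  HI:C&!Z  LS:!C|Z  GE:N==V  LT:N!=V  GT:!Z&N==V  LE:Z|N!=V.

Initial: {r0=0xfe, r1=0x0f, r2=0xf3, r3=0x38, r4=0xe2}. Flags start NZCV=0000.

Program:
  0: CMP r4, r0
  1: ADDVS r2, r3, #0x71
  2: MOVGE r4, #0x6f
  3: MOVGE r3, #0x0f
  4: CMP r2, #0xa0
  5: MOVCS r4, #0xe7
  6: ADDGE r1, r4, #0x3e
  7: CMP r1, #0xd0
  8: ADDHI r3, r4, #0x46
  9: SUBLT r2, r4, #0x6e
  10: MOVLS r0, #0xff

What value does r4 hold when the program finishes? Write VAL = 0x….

[0] flags=1000 → (cmp)
[1] flags=1000 VS?F → skip
[2] flags=1000 GE?F → skip
[3] flags=1000 GE?F → skip
[4] flags=0010 → (cmp)
[5] flags=0010 CS?T → r4=0xe7
[6] flags=0010 GE?T → r1=0x25
[7] flags=0000 → (cmp)
[8] flags=0000 HI?F → skip
[9] flags=0000 LT?F → skip
[10] flags=0000 LS?T → r0=0xff

VAL = 0xe7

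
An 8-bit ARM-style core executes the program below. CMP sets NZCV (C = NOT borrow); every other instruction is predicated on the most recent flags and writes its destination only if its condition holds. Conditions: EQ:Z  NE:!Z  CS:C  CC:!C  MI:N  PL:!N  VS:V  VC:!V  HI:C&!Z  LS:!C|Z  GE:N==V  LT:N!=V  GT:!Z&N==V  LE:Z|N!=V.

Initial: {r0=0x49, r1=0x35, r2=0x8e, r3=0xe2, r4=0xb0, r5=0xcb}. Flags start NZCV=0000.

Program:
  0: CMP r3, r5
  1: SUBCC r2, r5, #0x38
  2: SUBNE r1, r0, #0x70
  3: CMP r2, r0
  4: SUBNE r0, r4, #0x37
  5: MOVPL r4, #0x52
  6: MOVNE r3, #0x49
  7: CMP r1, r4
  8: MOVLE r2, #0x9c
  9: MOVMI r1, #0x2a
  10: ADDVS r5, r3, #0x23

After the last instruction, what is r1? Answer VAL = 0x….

VAL = 0x2a

[0] flags=0010 → (cmp)
[1] flags=0010 CC?F → skip
[2] flags=0010 NE?T → r1=0xd9
[3] flags=0011 → (cmp)
[4] flags=0011 NE?T → r0=0x79
[5] flags=0011 PL?T → r4=0x52
[6] flags=0011 NE?T → r3=0x49
[7] flags=1010 → (cmp)
[8] flags=1010 LE?T → r2=0x9c
[9] flags=1010 MI?T → r1=0x2a
[10] flags=1010 VS?F → skip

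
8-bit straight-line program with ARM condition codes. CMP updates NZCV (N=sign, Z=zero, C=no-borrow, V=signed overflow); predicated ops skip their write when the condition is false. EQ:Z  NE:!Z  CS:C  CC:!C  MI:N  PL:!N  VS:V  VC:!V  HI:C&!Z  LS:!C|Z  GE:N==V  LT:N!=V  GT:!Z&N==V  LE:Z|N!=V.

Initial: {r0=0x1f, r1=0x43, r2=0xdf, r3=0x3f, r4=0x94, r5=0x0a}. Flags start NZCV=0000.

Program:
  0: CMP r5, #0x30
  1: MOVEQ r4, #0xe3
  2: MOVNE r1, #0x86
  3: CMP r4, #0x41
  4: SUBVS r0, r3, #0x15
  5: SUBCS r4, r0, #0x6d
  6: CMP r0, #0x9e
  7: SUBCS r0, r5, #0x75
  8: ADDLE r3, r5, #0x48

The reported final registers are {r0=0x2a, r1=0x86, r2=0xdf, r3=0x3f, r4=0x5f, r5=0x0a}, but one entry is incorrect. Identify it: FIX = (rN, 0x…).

FIX = (r4, 0xbd)

[0] flags=1000 → (cmp)
[1] flags=1000 EQ?F → skip
[2] flags=1000 NE?T → r1=0x86
[3] flags=0011 → (cmp)
[4] flags=0011 VS?T → r0=0x2a
[5] flags=0011 CS?T → r4=0xbd
[6] flags=1001 → (cmp)
[7] flags=1001 CS?F → skip
[8] flags=1001 LE?F → skip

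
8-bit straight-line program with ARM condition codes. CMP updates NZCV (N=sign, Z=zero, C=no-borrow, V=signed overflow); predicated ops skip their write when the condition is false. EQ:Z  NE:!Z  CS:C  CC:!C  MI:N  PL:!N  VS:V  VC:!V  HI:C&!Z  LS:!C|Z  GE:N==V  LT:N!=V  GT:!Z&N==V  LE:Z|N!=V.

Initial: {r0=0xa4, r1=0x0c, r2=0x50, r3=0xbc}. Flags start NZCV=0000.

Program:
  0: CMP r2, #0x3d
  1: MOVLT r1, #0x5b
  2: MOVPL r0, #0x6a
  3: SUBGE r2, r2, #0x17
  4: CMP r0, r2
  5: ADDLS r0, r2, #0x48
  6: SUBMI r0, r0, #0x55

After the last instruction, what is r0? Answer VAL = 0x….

VAL = 0x6a

0: ✓ CMP  NZCV=0010
1: · MOVLT
2: ✓ MOVPL  r0←0x6a
3: ✓ SUBGE  r2←0x39
4: ✓ CMP  NZCV=0010
5: · ADDLS
6: · SUBMI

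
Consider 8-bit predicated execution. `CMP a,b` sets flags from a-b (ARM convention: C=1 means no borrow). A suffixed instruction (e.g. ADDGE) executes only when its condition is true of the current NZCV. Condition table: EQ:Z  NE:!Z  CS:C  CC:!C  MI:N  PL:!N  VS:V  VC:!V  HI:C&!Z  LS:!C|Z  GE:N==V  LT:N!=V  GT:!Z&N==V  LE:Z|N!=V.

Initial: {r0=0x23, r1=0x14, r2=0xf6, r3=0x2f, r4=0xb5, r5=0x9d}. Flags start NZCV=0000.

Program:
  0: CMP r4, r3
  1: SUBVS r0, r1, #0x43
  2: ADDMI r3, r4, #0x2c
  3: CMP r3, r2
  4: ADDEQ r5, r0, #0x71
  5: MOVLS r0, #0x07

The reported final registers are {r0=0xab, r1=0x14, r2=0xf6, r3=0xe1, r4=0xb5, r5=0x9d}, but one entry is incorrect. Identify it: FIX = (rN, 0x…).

0: ✓ CMP  NZCV=1010
1: · SUBVS
2: ✓ ADDMI  r3←0xe1
3: ✓ CMP  NZCV=1000
4: · ADDEQ
5: ✓ MOVLS  r0←0x07

FIX = (r0, 0x07)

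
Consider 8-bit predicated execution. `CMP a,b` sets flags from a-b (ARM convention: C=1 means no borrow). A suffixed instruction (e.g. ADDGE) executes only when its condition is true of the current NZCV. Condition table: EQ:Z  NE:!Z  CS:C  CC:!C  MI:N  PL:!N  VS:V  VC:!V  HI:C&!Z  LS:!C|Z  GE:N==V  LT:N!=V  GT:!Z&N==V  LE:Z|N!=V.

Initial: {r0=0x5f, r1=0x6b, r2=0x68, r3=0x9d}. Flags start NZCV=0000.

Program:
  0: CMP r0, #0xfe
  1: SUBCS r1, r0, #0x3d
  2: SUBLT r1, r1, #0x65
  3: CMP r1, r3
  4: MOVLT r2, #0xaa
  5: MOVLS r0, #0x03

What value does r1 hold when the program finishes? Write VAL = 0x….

[0] flags=0000 → (cmp)
[1] flags=0000 CS?F → skip
[2] flags=0000 LT?F → skip
[3] flags=1001 → (cmp)
[4] flags=1001 LT?F → skip
[5] flags=1001 LS?T → r0=0x03

VAL = 0x6b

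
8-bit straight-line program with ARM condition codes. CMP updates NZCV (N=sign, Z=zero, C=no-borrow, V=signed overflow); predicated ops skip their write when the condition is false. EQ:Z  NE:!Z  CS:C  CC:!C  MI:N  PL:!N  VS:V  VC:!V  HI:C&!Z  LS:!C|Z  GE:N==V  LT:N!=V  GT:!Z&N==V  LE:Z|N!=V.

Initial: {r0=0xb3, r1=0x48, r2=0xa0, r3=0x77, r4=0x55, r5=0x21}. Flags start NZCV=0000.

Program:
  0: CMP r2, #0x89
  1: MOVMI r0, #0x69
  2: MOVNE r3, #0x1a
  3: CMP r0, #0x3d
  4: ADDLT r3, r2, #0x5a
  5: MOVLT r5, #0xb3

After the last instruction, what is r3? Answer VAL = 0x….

[0] flags=0010 → (cmp)
[1] flags=0010 MI?F → skip
[2] flags=0010 NE?T → r3=0x1a
[3] flags=0011 → (cmp)
[4] flags=0011 LT?T → r3=0xfa
[5] flags=0011 LT?T → r5=0xb3

VAL = 0xfa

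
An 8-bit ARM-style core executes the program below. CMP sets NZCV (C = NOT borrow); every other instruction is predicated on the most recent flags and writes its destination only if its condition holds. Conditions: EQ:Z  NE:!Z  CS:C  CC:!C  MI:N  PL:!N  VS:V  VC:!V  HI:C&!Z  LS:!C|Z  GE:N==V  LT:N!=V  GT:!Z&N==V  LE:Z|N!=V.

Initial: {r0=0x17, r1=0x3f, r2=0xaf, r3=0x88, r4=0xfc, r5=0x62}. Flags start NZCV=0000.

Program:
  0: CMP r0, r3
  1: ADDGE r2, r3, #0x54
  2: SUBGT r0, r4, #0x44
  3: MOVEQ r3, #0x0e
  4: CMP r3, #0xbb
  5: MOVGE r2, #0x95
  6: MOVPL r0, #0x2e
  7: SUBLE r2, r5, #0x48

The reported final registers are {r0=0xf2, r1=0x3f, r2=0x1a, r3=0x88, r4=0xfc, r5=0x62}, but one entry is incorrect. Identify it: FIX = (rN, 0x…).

0: ✓ CMP  NZCV=1001
1: ✓ ADDGE  r2←0xdc
2: ✓ SUBGT  r0←0xb8
3: · MOVEQ
4: ✓ CMP  NZCV=1000
5: · MOVGE
6: · MOVPL
7: ✓ SUBLE  r2←0x1a

FIX = (r0, 0xb8)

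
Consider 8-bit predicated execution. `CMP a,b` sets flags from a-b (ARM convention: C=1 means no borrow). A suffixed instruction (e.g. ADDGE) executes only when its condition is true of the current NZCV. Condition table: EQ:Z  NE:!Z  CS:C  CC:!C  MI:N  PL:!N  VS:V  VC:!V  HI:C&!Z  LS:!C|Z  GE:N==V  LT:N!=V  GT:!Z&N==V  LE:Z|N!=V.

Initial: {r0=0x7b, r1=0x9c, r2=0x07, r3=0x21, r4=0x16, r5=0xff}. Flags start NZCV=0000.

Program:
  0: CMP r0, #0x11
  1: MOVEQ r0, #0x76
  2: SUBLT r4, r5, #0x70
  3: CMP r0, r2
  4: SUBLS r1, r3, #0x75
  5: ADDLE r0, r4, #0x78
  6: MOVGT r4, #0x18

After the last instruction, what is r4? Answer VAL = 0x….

VAL = 0x18

[0] flags=0010 → (cmp)
[1] flags=0010 EQ?F → skip
[2] flags=0010 LT?F → skip
[3] flags=0010 → (cmp)
[4] flags=0010 LS?F → skip
[5] flags=0010 LE?F → skip
[6] flags=0010 GT?T → r4=0x18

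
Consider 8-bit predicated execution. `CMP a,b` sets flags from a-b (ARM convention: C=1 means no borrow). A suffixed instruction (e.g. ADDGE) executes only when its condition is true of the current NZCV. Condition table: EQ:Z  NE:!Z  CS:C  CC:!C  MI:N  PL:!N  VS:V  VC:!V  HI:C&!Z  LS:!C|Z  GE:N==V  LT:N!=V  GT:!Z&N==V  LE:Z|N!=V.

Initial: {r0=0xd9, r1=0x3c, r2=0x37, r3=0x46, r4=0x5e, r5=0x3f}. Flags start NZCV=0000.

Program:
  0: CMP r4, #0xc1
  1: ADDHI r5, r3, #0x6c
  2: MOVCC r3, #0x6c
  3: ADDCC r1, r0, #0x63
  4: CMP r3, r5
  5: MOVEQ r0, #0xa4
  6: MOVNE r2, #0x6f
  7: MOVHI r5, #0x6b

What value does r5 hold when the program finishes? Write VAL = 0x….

[0] flags=1001 → (cmp)
[1] flags=1001 HI?F → skip
[2] flags=1001 CC?T → r3=0x6c
[3] flags=1001 CC?T → r1=0x3c
[4] flags=0010 → (cmp)
[5] flags=0010 EQ?F → skip
[6] flags=0010 NE?T → r2=0x6f
[7] flags=0010 HI?T → r5=0x6b

VAL = 0x6b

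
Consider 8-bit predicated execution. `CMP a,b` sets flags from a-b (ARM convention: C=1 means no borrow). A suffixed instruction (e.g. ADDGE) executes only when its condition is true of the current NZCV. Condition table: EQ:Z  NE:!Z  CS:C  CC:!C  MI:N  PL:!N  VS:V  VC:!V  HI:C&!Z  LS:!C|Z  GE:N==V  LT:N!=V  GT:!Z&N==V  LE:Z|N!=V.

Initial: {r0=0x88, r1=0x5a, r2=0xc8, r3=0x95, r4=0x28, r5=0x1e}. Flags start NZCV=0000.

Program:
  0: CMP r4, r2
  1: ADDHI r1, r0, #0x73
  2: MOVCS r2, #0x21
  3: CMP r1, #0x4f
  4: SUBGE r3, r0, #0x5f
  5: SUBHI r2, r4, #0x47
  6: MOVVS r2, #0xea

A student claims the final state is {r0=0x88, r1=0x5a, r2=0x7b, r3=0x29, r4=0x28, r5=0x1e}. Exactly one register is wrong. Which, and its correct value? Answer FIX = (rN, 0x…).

0: ✓ CMP  NZCV=0000
1: · ADDHI
2: · MOVCS
3: ✓ CMP  NZCV=0010
4: ✓ SUBGE  r3←0x29
5: ✓ SUBHI  r2←0xe1
6: · MOVVS

FIX = (r2, 0xe1)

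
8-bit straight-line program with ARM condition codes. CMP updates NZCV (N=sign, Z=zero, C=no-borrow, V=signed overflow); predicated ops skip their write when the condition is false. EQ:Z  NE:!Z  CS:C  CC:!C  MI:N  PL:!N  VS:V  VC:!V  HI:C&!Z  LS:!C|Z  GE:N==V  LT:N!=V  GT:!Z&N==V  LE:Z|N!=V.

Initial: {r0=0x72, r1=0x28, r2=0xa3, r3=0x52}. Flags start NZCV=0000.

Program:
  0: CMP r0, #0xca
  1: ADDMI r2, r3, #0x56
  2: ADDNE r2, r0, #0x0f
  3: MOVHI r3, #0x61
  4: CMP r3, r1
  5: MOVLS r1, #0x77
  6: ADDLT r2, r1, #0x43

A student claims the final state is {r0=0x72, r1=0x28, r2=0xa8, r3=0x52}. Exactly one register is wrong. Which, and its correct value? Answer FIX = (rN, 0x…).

[0] flags=1001 → (cmp)
[1] flags=1001 MI?T → r2=0xa8
[2] flags=1001 NE?T → r2=0x81
[3] flags=1001 HI?F → skip
[4] flags=0010 → (cmp)
[5] flags=0010 LS?F → skip
[6] flags=0010 LT?F → skip

FIX = (r2, 0x81)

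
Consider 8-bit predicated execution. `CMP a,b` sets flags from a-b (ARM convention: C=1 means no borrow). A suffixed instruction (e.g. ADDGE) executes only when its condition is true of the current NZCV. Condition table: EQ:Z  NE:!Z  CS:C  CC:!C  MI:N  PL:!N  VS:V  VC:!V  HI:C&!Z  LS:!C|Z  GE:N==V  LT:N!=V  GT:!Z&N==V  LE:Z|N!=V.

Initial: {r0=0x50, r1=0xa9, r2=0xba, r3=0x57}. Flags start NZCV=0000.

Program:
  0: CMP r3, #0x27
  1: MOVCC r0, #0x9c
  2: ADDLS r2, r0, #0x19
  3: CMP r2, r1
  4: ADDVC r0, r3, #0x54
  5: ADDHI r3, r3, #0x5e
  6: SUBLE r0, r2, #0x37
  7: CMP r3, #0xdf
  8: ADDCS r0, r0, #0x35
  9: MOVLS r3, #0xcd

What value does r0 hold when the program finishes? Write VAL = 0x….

0: ✓ CMP  NZCV=0010
1: · MOVCC
2: · ADDLS
3: ✓ CMP  NZCV=0010
4: ✓ ADDVC  r0←0xab
5: ✓ ADDHI  r3←0xb5
6: · SUBLE
7: ✓ CMP  NZCV=1000
8: · ADDCS
9: ✓ MOVLS  r3←0xcd

VAL = 0xab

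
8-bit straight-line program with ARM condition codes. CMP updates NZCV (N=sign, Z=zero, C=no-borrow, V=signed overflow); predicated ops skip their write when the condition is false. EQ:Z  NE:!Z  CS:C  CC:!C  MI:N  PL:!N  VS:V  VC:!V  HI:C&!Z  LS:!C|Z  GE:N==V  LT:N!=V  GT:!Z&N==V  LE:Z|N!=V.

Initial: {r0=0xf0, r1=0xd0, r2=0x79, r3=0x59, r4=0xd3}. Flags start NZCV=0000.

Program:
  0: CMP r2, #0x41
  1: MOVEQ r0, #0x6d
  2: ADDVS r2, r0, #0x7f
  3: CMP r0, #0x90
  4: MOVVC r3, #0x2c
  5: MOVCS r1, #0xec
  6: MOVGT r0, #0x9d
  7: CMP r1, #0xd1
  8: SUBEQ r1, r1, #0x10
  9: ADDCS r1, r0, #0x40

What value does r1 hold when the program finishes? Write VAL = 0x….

VAL = 0xdd

0: ✓ CMP  NZCV=0010
1: · MOVEQ
2: · ADDVS
3: ✓ CMP  NZCV=0010
4: ✓ MOVVC  r3←0x2c
5: ✓ MOVCS  r1←0xec
6: ✓ MOVGT  r0←0x9d
7: ✓ CMP  NZCV=0010
8: · SUBEQ
9: ✓ ADDCS  r1←0xdd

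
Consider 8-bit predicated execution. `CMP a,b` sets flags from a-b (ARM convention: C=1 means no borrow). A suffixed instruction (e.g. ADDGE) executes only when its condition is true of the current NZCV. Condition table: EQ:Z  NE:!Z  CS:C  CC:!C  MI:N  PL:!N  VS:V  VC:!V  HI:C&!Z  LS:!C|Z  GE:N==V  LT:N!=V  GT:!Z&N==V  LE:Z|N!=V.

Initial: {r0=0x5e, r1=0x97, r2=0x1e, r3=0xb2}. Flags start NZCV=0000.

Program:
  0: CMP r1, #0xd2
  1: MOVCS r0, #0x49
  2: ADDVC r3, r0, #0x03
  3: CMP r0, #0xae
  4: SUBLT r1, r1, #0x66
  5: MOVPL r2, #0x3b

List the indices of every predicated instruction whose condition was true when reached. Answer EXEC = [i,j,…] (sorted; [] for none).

EXEC = [2]

0: ✓ CMP  NZCV=1000
1: · MOVCS
2: ✓ ADDVC  r3←0x61
3: ✓ CMP  NZCV=1001
4: · SUBLT
5: · MOVPL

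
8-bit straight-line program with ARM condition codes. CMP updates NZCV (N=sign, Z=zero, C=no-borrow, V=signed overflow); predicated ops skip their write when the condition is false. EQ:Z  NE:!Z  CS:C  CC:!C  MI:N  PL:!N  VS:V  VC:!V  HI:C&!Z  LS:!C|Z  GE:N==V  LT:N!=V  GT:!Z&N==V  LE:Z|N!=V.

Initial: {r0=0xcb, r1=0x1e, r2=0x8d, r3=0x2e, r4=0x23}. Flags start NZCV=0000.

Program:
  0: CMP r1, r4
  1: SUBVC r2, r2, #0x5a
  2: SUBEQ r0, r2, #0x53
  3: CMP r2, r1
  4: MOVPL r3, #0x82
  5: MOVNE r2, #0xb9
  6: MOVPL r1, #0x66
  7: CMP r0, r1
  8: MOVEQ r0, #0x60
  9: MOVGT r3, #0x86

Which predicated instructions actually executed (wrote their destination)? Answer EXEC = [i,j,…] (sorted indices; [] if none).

EXEC = [1,4,5,6]

0: ✓ CMP  NZCV=1000
1: ✓ SUBVC  r2←0x33
2: · SUBEQ
3: ✓ CMP  NZCV=0010
4: ✓ MOVPL  r3←0x82
5: ✓ MOVNE  r2←0xb9
6: ✓ MOVPL  r1←0x66
7: ✓ CMP  NZCV=0011
8: · MOVEQ
9: · MOVGT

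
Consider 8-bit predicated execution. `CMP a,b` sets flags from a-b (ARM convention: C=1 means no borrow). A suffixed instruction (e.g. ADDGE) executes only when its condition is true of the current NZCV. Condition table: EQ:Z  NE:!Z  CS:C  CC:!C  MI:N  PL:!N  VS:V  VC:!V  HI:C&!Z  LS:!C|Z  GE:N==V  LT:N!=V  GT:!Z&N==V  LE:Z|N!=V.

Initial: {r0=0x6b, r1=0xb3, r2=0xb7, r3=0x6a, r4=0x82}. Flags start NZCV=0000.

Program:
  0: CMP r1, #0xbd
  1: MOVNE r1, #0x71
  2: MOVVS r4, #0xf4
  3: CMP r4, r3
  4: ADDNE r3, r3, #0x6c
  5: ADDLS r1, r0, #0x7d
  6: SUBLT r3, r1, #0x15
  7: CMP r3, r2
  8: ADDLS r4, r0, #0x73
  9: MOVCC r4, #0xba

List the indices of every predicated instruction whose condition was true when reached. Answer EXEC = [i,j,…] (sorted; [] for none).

0: ✓ CMP  NZCV=1000
1: ✓ MOVNE  r1←0x71
2: · MOVVS
3: ✓ CMP  NZCV=0011
4: ✓ ADDNE  r3←0xd6
5: · ADDLS
6: ✓ SUBLT  r3←0x5c
7: ✓ CMP  NZCV=1001
8: ✓ ADDLS  r4←0xde
9: ✓ MOVCC  r4←0xba

EXEC = [1,4,6,8,9]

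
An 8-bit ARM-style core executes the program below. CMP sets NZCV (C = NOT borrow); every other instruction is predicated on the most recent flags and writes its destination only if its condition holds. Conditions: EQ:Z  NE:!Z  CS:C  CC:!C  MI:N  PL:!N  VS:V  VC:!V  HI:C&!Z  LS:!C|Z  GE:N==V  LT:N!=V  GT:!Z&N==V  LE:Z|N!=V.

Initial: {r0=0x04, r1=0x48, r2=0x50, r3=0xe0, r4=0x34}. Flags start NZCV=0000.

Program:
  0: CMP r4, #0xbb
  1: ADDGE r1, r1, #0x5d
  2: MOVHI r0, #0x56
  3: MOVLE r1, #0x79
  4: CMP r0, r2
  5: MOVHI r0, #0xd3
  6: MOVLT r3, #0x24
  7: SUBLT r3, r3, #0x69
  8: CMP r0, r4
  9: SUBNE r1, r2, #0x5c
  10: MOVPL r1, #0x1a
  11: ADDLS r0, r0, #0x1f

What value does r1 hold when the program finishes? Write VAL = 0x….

0: ✓ CMP  NZCV=0000
1: ✓ ADDGE  r1←0xa5
2: · MOVHI
3: · MOVLE
4: ✓ CMP  NZCV=1000
5: · MOVHI
6: ✓ MOVLT  r3←0x24
7: ✓ SUBLT  r3←0xbb
8: ✓ CMP  NZCV=1000
9: ✓ SUBNE  r1←0xf4
10: · MOVPL
11: ✓ ADDLS  r0←0x23

VAL = 0xf4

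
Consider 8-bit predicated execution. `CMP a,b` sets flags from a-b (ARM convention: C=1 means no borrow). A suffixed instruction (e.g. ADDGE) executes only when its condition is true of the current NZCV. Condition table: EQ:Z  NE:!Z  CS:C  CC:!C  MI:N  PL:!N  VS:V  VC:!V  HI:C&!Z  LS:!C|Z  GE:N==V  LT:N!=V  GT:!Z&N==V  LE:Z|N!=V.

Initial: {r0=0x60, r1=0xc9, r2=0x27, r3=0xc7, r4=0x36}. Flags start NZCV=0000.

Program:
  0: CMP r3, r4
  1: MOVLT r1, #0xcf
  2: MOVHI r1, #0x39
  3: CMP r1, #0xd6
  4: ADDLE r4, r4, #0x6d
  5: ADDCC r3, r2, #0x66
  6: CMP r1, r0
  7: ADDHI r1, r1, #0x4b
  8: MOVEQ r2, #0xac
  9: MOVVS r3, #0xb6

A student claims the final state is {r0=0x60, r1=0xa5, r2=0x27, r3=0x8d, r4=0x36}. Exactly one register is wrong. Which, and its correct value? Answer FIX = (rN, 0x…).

FIX = (r1, 0x39)

0: ✓ CMP  NZCV=1010
1: ✓ MOVLT  r1←0xcf
2: ✓ MOVHI  r1←0x39
3: ✓ CMP  NZCV=0000
4: · ADDLE
5: ✓ ADDCC  r3←0x8d
6: ✓ CMP  NZCV=1000
7: · ADDHI
8: · MOVEQ
9: · MOVVS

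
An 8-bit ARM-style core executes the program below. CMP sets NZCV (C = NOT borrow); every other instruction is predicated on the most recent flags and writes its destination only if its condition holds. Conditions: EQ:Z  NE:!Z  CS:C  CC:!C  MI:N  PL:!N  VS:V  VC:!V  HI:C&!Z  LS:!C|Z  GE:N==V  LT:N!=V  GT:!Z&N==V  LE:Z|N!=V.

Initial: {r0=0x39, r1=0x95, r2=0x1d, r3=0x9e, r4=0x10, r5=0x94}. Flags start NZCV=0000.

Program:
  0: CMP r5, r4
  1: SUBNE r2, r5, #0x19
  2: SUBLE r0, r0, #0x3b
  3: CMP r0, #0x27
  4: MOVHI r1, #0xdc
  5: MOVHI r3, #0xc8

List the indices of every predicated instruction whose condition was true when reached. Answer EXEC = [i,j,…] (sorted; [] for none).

EXEC = [1,2,4,5]

0: ✓ CMP  NZCV=1010
1: ✓ SUBNE  r2←0x7b
2: ✓ SUBLE  r0←0xfe
3: ✓ CMP  NZCV=1010
4: ✓ MOVHI  r1←0xdc
5: ✓ MOVHI  r3←0xc8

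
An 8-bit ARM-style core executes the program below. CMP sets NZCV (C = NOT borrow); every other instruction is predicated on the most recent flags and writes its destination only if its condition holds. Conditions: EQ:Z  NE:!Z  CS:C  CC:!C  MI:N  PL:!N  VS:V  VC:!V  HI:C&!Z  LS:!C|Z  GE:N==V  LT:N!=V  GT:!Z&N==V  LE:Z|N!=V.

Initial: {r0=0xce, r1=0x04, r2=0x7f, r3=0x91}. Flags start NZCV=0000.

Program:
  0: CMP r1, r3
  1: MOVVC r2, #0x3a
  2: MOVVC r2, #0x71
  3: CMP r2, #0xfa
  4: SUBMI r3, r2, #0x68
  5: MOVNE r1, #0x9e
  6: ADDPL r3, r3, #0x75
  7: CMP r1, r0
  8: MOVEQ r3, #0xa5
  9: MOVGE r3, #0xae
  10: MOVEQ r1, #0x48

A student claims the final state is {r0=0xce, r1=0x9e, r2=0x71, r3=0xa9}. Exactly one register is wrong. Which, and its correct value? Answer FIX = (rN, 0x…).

FIX = (r3, 0x06)

0: ✓ CMP  NZCV=0000
1: ✓ MOVVC  r2←0x3a
2: ✓ MOVVC  r2←0x71
3: ✓ CMP  NZCV=0000
4: · SUBMI
5: ✓ MOVNE  r1←0x9e
6: ✓ ADDPL  r3←0x06
7: ✓ CMP  NZCV=1000
8: · MOVEQ
9: · MOVGE
10: · MOVEQ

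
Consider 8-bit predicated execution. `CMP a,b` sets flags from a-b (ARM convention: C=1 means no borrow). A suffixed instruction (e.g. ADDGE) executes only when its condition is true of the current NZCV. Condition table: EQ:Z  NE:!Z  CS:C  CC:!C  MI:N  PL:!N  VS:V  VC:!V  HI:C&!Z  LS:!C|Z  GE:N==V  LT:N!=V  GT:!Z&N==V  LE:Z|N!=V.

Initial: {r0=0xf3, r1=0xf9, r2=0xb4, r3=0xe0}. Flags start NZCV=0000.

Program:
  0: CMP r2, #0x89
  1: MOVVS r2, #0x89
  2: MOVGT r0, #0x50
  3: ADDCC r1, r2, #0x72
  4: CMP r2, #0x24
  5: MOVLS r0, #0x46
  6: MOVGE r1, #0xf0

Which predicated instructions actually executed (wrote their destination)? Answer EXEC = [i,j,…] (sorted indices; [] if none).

EXEC = [2]

0: ✓ CMP  NZCV=0010
1: · MOVVS
2: ✓ MOVGT  r0←0x50
3: · ADDCC
4: ✓ CMP  NZCV=1010
5: · MOVLS
6: · MOVGE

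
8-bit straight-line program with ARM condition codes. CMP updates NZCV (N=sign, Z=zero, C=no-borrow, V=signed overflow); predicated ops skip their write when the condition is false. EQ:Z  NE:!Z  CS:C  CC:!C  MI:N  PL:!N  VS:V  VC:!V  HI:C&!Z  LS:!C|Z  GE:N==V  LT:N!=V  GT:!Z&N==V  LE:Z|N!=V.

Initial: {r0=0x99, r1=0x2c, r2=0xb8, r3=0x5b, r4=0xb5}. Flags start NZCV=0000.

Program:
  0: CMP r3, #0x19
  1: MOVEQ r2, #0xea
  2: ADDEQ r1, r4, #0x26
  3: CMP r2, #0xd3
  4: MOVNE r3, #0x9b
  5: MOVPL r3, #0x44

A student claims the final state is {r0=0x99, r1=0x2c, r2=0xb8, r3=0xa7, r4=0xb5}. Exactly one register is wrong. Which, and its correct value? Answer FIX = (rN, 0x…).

[0] flags=0010 → (cmp)
[1] flags=0010 EQ?F → skip
[2] flags=0010 EQ?F → skip
[3] flags=1000 → (cmp)
[4] flags=1000 NE?T → r3=0x9b
[5] flags=1000 PL?F → skip

FIX = (r3, 0x9b)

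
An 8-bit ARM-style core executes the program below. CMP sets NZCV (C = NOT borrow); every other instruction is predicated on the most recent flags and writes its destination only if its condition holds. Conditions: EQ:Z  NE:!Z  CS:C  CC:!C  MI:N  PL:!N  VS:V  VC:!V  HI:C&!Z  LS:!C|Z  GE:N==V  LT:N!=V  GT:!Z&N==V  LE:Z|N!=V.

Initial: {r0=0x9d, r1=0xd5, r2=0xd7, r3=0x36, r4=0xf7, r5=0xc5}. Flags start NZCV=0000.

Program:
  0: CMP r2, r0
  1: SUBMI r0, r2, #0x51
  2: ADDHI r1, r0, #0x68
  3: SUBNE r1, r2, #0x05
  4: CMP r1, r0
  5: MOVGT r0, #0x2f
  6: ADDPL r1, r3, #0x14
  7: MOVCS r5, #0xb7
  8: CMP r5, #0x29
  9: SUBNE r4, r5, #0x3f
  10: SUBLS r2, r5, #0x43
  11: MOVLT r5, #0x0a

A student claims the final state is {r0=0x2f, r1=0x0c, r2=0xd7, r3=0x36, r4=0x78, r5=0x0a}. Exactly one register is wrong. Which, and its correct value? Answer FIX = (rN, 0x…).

FIX = (r1, 0x4a)

[0] flags=0010 → (cmp)
[1] flags=0010 MI?F → skip
[2] flags=0010 HI?T → r1=0x05
[3] flags=0010 NE?T → r1=0xd2
[4] flags=0010 → (cmp)
[5] flags=0010 GT?T → r0=0x2f
[6] flags=0010 PL?T → r1=0x4a
[7] flags=0010 CS?T → r5=0xb7
[8] flags=1010 → (cmp)
[9] flags=1010 NE?T → r4=0x78
[10] flags=1010 LS?F → skip
[11] flags=1010 LT?T → r5=0x0a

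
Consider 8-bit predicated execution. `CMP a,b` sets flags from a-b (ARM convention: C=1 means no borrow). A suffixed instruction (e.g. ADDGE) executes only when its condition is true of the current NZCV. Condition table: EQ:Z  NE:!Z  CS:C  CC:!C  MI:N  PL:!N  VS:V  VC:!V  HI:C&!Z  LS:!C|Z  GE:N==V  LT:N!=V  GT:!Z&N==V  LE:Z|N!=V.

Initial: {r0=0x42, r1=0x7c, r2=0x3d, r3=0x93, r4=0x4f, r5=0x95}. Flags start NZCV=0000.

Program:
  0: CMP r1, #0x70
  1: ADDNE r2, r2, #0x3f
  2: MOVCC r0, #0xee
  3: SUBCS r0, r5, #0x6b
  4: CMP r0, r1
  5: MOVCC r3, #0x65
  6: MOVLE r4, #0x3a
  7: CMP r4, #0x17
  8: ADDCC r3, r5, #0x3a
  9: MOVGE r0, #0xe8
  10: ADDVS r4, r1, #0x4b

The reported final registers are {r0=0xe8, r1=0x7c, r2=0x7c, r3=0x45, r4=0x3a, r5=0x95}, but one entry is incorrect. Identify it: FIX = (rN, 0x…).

FIX = (r3, 0x65)

[0] flags=0010 → (cmp)
[1] flags=0010 NE?T → r2=0x7c
[2] flags=0010 CC?F → skip
[3] flags=0010 CS?T → r0=0x2a
[4] flags=1000 → (cmp)
[5] flags=1000 CC?T → r3=0x65
[6] flags=1000 LE?T → r4=0x3a
[7] flags=0010 → (cmp)
[8] flags=0010 CC?F → skip
[9] flags=0010 GE?T → r0=0xe8
[10] flags=0010 VS?F → skip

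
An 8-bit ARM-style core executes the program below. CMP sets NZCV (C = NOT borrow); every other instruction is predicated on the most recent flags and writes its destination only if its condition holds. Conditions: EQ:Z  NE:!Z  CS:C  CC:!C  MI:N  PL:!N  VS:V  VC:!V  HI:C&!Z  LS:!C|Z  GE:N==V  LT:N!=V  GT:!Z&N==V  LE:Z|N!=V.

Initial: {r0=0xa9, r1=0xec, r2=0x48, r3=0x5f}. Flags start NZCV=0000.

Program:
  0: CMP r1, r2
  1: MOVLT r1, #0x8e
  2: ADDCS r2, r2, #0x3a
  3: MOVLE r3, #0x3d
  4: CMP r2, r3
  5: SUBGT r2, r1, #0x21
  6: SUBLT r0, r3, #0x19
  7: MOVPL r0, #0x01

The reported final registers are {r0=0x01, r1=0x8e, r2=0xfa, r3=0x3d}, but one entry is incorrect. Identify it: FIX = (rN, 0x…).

FIX = (r2, 0x82)

[0] flags=1010 → (cmp)
[1] flags=1010 LT?T → r1=0x8e
[2] flags=1010 CS?T → r2=0x82
[3] flags=1010 LE?T → r3=0x3d
[4] flags=0011 → (cmp)
[5] flags=0011 GT?F → skip
[6] flags=0011 LT?T → r0=0x24
[7] flags=0011 PL?T → r0=0x01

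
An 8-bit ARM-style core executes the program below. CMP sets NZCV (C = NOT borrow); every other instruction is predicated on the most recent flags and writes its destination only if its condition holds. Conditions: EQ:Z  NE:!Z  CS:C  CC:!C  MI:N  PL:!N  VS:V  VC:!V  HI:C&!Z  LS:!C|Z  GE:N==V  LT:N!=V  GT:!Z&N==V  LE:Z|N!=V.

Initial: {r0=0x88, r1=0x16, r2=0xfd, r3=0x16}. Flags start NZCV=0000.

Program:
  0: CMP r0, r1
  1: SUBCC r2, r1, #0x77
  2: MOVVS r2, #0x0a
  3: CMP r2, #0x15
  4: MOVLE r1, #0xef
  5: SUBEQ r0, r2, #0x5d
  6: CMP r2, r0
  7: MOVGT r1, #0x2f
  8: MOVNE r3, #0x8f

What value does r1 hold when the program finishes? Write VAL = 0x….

VAL = 0x2f

0: ✓ CMP  NZCV=0011
1: · SUBCC
2: ✓ MOVVS  r2←0x0a
3: ✓ CMP  NZCV=1000
4: ✓ MOVLE  r1←0xef
5: · SUBEQ
6: ✓ CMP  NZCV=1001
7: ✓ MOVGT  r1←0x2f
8: ✓ MOVNE  r3←0x8f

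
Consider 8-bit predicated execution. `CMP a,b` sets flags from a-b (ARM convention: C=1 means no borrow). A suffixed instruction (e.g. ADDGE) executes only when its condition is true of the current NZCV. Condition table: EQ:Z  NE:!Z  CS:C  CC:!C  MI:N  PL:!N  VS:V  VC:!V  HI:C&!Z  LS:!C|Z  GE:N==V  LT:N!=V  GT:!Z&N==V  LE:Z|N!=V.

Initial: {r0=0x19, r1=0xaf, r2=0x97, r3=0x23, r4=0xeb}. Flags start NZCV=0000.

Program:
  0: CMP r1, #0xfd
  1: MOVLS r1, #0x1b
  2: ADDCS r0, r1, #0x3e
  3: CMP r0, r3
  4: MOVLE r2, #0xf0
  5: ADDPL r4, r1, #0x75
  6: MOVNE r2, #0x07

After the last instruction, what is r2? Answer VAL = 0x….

0: ✓ CMP  NZCV=1000
1: ✓ MOVLS  r1←0x1b
2: · ADDCS
3: ✓ CMP  NZCV=1000
4: ✓ MOVLE  r2←0xf0
5: · ADDPL
6: ✓ MOVNE  r2←0x07

VAL = 0x07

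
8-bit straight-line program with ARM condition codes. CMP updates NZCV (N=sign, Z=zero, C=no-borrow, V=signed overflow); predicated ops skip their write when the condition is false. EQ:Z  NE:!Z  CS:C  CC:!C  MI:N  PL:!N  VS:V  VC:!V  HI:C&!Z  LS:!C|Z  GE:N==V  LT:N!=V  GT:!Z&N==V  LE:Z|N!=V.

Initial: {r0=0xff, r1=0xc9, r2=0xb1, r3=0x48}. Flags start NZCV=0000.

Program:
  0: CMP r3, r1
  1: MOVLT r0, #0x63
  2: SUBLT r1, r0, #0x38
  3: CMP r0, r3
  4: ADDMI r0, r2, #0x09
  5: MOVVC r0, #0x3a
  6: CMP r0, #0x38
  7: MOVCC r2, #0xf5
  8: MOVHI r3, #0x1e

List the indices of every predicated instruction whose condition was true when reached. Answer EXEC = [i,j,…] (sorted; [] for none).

EXEC = [4,5,8]

[0] flags=0000 → (cmp)
[1] flags=0000 LT?F → skip
[2] flags=0000 LT?F → skip
[3] flags=1010 → (cmp)
[4] flags=1010 MI?T → r0=0xba
[5] flags=1010 VC?T → r0=0x3a
[6] flags=0010 → (cmp)
[7] flags=0010 CC?F → skip
[8] flags=0010 HI?T → r3=0x1e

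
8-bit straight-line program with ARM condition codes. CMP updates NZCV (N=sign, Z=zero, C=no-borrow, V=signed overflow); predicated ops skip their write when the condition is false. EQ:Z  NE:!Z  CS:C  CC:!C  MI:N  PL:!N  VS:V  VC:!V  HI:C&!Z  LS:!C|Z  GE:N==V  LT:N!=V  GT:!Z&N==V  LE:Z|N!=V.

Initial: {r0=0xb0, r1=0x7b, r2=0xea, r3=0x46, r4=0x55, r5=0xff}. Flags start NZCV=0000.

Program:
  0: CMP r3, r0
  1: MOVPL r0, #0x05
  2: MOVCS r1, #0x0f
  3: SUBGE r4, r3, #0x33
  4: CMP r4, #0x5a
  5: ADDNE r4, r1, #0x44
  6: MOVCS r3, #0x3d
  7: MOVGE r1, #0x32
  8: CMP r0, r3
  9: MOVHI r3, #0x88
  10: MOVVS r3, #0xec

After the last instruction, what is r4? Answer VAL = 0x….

VAL = 0xbf

0: ✓ CMP  NZCV=1001
1: · MOVPL
2: · MOVCS
3: ✓ SUBGE  r4←0x13
4: ✓ CMP  NZCV=1000
5: ✓ ADDNE  r4←0xbf
6: · MOVCS
7: · MOVGE
8: ✓ CMP  NZCV=0011
9: ✓ MOVHI  r3←0x88
10: ✓ MOVVS  r3←0xec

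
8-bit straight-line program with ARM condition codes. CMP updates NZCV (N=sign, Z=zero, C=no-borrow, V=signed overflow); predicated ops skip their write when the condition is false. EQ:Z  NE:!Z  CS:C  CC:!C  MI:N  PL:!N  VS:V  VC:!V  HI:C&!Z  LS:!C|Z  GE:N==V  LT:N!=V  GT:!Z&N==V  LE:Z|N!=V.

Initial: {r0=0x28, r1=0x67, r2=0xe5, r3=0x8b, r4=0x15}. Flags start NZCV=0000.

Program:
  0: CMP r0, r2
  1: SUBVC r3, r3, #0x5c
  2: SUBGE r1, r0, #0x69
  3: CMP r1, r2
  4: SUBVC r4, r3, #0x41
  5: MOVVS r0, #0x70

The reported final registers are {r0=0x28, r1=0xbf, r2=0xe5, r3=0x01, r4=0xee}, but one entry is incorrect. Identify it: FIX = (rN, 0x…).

[0] flags=0000 → (cmp)
[1] flags=0000 VC?T → r3=0x2f
[2] flags=0000 GE?T → r1=0xbf
[3] flags=1000 → (cmp)
[4] flags=1000 VC?T → r4=0xee
[5] flags=1000 VS?F → skip

FIX = (r3, 0x2f)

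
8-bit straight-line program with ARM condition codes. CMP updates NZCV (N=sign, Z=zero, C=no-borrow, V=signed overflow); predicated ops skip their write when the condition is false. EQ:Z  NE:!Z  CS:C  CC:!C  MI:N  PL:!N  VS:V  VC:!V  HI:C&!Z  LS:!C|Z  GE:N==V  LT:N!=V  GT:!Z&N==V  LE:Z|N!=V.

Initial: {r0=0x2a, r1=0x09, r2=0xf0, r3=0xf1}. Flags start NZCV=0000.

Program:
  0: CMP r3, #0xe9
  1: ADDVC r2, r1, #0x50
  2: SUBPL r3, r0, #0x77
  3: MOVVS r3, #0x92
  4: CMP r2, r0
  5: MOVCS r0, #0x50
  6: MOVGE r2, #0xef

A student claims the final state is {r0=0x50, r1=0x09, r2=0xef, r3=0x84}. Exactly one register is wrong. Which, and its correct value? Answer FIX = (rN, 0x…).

FIX = (r3, 0xb3)

[0] flags=0010 → (cmp)
[1] flags=0010 VC?T → r2=0x59
[2] flags=0010 PL?T → r3=0xb3
[3] flags=0010 VS?F → skip
[4] flags=0010 → (cmp)
[5] flags=0010 CS?T → r0=0x50
[6] flags=0010 GE?T → r2=0xef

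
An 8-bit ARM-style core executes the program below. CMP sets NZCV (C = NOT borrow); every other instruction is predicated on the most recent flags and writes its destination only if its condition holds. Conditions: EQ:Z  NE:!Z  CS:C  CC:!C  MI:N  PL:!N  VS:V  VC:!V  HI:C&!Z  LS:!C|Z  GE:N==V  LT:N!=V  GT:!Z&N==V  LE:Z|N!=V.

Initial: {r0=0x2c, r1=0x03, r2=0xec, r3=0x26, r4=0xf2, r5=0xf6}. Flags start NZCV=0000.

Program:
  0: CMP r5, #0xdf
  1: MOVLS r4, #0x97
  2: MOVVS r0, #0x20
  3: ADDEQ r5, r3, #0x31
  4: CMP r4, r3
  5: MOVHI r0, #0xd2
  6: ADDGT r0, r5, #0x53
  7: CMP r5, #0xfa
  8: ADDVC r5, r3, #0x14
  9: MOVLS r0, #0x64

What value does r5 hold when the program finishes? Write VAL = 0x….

VAL = 0x3a

0: ✓ CMP  NZCV=0010
1: · MOVLS
2: · MOVVS
3: · ADDEQ
4: ✓ CMP  NZCV=1010
5: ✓ MOVHI  r0←0xd2
6: · ADDGT
7: ✓ CMP  NZCV=1000
8: ✓ ADDVC  r5←0x3a
9: ✓ MOVLS  r0←0x64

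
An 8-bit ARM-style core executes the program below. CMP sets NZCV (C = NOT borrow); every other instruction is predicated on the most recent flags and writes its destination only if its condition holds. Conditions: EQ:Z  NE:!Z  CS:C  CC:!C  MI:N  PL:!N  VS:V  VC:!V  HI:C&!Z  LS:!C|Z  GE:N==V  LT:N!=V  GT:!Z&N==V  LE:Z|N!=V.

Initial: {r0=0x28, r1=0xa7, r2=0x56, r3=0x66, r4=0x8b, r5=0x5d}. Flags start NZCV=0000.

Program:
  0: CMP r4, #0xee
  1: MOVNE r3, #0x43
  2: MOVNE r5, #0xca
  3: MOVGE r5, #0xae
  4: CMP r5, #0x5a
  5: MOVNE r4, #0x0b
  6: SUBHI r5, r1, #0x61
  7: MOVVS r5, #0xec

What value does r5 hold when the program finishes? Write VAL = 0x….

VAL = 0xec

[0] flags=1000 → (cmp)
[1] flags=1000 NE?T → r3=0x43
[2] flags=1000 NE?T → r5=0xca
[3] flags=1000 GE?F → skip
[4] flags=0011 → (cmp)
[5] flags=0011 NE?T → r4=0x0b
[6] flags=0011 HI?T → r5=0x46
[7] flags=0011 VS?T → r5=0xec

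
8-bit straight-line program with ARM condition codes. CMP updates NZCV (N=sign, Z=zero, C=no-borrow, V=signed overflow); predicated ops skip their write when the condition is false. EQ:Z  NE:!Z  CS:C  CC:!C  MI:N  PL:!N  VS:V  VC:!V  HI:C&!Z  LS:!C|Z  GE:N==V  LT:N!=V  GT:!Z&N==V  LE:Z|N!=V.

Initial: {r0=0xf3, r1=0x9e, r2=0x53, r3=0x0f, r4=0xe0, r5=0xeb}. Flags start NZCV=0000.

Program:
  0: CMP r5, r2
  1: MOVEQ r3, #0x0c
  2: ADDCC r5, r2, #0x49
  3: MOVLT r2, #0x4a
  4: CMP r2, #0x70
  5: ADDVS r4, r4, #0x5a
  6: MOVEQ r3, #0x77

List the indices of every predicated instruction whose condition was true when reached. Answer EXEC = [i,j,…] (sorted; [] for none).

EXEC = [3]

[0] flags=1010 → (cmp)
[1] flags=1010 EQ?F → skip
[2] flags=1010 CC?F → skip
[3] flags=1010 LT?T → r2=0x4a
[4] flags=1000 → (cmp)
[5] flags=1000 VS?F → skip
[6] flags=1000 EQ?F → skip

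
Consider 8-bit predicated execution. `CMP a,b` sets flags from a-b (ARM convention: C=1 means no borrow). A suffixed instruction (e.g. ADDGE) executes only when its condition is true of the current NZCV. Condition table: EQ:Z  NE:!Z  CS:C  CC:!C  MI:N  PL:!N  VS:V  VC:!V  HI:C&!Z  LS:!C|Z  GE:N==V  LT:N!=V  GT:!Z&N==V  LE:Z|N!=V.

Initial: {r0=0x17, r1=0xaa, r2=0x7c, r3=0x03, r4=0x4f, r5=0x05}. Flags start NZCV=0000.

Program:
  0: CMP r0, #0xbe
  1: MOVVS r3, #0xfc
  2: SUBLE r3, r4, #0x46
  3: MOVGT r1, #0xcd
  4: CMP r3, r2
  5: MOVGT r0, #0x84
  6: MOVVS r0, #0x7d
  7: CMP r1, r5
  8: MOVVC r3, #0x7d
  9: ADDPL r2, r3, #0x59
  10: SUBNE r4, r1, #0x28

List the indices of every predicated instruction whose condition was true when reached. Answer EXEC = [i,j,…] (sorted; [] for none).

EXEC = [3,8,10]

[0] flags=0000 → (cmp)
[1] flags=0000 VS?F → skip
[2] flags=0000 LE?F → skip
[3] flags=0000 GT?T → r1=0xcd
[4] flags=1000 → (cmp)
[5] flags=1000 GT?F → skip
[6] flags=1000 VS?F → skip
[7] flags=1010 → (cmp)
[8] flags=1010 VC?T → r3=0x7d
[9] flags=1010 PL?F → skip
[10] flags=1010 NE?T → r4=0xa5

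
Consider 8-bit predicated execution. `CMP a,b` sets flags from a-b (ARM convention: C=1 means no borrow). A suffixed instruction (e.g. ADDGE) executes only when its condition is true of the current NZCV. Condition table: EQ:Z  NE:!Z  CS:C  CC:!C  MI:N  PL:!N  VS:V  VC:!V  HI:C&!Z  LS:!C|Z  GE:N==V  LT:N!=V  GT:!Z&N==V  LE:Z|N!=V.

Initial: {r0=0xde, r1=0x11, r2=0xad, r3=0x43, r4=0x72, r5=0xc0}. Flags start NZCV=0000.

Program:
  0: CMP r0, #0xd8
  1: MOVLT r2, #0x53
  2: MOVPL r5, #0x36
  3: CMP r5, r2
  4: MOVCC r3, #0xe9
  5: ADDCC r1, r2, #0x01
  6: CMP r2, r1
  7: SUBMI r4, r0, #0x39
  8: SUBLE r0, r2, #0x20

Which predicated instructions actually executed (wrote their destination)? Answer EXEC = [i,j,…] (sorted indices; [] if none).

0: ✓ CMP  NZCV=0010
1: · MOVLT
2: ✓ MOVPL  r5←0x36
3: ✓ CMP  NZCV=1001
4: ✓ MOVCC  r3←0xe9
5: ✓ ADDCC  r1←0xae
6: ✓ CMP  NZCV=1000
7: ✓ SUBMI  r4←0xa5
8: ✓ SUBLE  r0←0x8d

EXEC = [2,4,5,7,8]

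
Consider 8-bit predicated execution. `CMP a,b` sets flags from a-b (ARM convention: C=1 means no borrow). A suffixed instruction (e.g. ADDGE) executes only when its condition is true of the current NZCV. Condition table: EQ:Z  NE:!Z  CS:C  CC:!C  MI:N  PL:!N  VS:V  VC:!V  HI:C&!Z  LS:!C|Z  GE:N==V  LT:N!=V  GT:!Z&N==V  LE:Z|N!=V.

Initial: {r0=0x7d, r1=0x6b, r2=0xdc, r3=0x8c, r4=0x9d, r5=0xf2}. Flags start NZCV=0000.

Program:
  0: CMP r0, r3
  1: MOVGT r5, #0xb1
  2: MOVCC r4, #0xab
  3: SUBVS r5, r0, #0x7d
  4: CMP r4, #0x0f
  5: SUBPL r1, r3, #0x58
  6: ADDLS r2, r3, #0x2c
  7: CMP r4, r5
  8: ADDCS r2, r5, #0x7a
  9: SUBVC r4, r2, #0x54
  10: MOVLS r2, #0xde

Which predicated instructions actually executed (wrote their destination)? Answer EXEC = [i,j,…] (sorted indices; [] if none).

EXEC = [1,2,3,8,9]

[0] flags=1001 → (cmp)
[1] flags=1001 GT?T → r5=0xb1
[2] flags=1001 CC?T → r4=0xab
[3] flags=1001 VS?T → r5=0x00
[4] flags=1010 → (cmp)
[5] flags=1010 PL?F → skip
[6] flags=1010 LS?F → skip
[7] flags=1010 → (cmp)
[8] flags=1010 CS?T → r2=0x7a
[9] flags=1010 VC?T → r4=0x26
[10] flags=1010 LS?F → skip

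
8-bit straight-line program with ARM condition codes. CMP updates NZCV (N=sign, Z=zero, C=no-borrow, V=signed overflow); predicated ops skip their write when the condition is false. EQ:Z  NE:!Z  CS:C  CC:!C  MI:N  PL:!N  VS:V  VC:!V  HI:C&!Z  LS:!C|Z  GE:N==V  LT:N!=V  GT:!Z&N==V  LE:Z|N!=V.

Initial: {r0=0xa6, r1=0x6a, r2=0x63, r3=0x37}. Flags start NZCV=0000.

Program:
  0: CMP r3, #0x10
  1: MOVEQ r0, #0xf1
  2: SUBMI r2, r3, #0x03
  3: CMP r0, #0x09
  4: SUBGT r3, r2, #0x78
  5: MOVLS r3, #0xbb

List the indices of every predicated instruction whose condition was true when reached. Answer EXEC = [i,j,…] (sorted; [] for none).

[0] flags=0010 → (cmp)
[1] flags=0010 EQ?F → skip
[2] flags=0010 MI?F → skip
[3] flags=1010 → (cmp)
[4] flags=1010 GT?F → skip
[5] flags=1010 LS?F → skip

EXEC = []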